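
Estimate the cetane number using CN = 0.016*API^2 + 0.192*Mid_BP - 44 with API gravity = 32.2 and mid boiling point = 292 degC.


CN = 0.016 * 32.2^2 + 0.192 * 292 - 44
CN = 16.58944 + 56.064 - 44 = 28.65344

28.65344


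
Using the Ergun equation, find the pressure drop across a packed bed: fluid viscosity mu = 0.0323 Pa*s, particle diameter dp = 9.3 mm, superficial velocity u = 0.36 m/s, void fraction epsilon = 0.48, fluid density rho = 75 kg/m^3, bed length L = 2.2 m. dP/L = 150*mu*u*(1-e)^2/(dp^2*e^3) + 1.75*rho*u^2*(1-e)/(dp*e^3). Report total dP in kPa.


dp = 9.3 mm = 0.0093 m
Viscous term = 150*0.0323*0.36*(1-0.48)^2 / (0.0093^2*0.48^3) = 49307.5
Inertial term = 1.75*75*0.36^2*(1-0.48) / (0.0093*0.48^3) = 8600.05
dP/L = 49307.5 + 8600.05 = 57907.6 Pa/m
dP = 57907.6 * 2.2 / 1000 = 127.4 kPa

127.4 kPa


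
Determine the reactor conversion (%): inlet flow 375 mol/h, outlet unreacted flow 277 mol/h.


X = (F_in - F_out) / F_in * 100
Moles reacted = 375 - 277 = 98
X = 98 / 375 * 100
= 0.2613 * 100
= 26.13 %

26.13 %


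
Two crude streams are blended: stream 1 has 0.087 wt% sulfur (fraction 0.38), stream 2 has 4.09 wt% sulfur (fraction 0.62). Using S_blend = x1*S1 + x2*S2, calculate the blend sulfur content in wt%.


Linear sulfur blending: S_blend = x1*S1 + x2*S2
Contribution 1: 0.38 * 0.087 = 0.03306 wt%
Contribution 2: 0.62 * 4.09 = 2.5358 wt%
S_blend = 0.03306 + 2.5358 = 2.56886

2.56886 wt%


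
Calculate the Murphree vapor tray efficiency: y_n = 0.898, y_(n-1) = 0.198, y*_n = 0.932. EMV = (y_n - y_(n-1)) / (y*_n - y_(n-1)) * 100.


Murphree vapor efficiency: EMV = (y_n - y_(n-1)) / (y*_n - y_(n-1)) * 100
EMV = (0.898 - 0.198) / (0.932 - 0.198) * 100 = 0.7 / 0.734 * 100 = 95.37

95.37 %


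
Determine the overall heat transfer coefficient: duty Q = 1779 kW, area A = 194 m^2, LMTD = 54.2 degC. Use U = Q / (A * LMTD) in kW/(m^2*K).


From Q = U*A*LMTD, U = Q / (A * LMTD)
U = 1779 / (194 * 54.2) = 1779 / 10514.8 = 0.1692

0.1692 kW/(m^2*K)


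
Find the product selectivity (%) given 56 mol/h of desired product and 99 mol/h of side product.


Selectivity = desired / (desired + undesired) * 100
Total products = 56 + 99 = 155 mol/h
S = 56 / 155 * 100
= 0.3613 * 100
= 36.13 %

36.13 %


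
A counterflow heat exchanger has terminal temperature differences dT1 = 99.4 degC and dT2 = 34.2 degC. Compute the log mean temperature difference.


LMTD = (dT1 - dT2) / ln(dT1/dT2)
= (99.4 - 34.2) / ln(99.4 / 34.2) = 65.2 / 1.06693 = 61.11

61.11 degC


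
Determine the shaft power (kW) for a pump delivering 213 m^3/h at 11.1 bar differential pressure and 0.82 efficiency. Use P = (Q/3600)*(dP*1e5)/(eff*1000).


Q = 213 / 3600 = 0.0591667 m^3/s
P = 0.0591667 * (11.1 * 1e5) / 0.82 / 1000 = 80.09

80.09 kW


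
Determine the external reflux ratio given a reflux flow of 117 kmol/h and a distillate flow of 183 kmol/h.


Reflux ratio definition: R = L / D (liquid returned / distillate withdrawn)
L = 117 kmol/h, D = 183 kmol/h
R = 117 / 183 = 0.6393

0.6393


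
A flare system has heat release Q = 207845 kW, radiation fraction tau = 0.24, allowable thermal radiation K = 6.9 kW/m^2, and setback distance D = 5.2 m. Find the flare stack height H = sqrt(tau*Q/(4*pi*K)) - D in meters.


tau*Q/(4*pi*K) = 0.24 * 207845 / (4 * pi * 6.9) = 575.297
sqrt(575.297) = 23.9853
H = 23.9853 - 5.2 = 18.79

18.79 m


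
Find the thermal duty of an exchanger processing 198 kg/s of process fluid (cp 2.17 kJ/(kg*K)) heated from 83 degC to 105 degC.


Q = m_dot * cp * delta_T
delta_T = 105 - 83 = 22 K
Q = 198 * 2.17 * 22
= 429.66 * 22
= 9452.52 kW

9452.52 kW


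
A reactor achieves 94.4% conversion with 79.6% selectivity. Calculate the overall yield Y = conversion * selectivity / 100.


Overall yield = conversion (%) * selectivity (%) / 100
Conversion = 94.4%, Selectivity = 79.6%
Y = 94.4 * 79.6 / 100
= 75.1424 %

75.1424 %


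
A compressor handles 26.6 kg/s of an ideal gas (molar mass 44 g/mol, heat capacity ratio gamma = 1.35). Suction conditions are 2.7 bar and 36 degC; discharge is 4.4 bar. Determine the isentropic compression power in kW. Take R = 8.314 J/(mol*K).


Isentropic work: W = m*(gamma/(gamma-1))*(R*T1/MW)*((P2/P1)^((gamma-1)/gamma) - 1)
T1 = 36 + 273.15 = 309.15 K
Pressure ratio = 4.4 / 2.7 = 1.62963
Exponent = (1.35 - 1)/1.35 = 0.259259
(P2/P1)^exp - 1 = 1.62963^0.259259 - 1 = 0.134974
W = 26.6 * 1.35 / 0.35 * 8.314 * 309.15 / 44 * 0.134974 = 809.0

809.0 kW


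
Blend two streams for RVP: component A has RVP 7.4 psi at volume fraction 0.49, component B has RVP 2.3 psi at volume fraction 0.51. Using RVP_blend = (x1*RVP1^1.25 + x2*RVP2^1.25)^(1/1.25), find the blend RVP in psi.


Chevron index: RVP_blend = (sum xi*RVPi^1.25)^(1/1.25)
RVP^1.25 terms: 0.49 * 7.4^1.25 + 0.51 * 2.3^1.25 = 7.42502
RVP_blend = 7.42502^(1/1.25) = 4.972

4.972 psi


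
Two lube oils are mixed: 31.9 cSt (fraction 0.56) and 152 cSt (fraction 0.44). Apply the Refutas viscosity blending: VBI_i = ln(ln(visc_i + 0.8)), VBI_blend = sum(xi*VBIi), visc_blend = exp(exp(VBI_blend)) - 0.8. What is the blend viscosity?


Refutas method: VBN_i = 14.534*ln(ln(visc_i + 0.8)) + 10.975, blended linearly by mass fraction; since VBN is linear in VBI_i = ln(ln(visc_i + 0.8)) and the fractions sum to 1, blend VBI directly: visc = exp(exp(VBI_blend)) - 0.8
VBI_1 = ln(ln(31.9 + 0.8)) = 1.24915
VBI_2 = ln(ln(152 + 0.8)) = 1.61525
VBI_blend = 0.56 * 1.24915 + 0.44 * 1.61525 = 1.41023
visc_blend = exp(exp(1.41023)) - 0.8 = 59.35

59.35 cSt


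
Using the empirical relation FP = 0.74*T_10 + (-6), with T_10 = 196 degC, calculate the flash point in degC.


FP = 0.74 * 196 + (-6) = 139.04

139.04 degC


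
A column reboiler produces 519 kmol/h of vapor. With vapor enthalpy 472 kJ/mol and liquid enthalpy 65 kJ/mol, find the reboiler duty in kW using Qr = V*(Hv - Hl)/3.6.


Qr = 519 * (472 - 65) / 3.6 = 519 * 407 / 3.6 = 58680

58680 kW


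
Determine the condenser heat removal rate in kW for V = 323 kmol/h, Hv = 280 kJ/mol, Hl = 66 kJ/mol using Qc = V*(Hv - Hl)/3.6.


Qc = 323 * (280 - 66) / 3.6 = 323 * 214 / 3.6 = 19200

19200 kW


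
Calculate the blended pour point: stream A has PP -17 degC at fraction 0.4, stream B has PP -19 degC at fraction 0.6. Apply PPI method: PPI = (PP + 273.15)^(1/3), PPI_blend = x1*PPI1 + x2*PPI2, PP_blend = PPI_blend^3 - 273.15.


PPI_1 = (-17 + 273.15)^(1/3) = 6.350844
PPI_2 = (-19 + 273.15)^(1/3) = 6.334272
PPI_blend = 0.4 * 6.350844 + 0.6 * 6.334272 = 6.340901
PP_blend = 6.340901^3 - 273.15 = 254.9488 - 273.15 = -18.2

-18.2 degC


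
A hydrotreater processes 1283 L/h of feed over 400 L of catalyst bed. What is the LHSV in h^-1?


LHSV = volumetric feed rate / catalyst volume
= 1283 L/h / 400 L
= 3.208 h^-1

3.208 h^-1


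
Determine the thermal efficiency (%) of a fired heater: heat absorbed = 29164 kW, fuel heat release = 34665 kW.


Furnace efficiency = Q_absorbed / Q_fuel * 100
= 29164 / 34665 * 100 = 84.13

84.13 %


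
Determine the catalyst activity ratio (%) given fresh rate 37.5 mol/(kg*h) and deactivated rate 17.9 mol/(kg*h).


Activity (%) = (rate_used / rate_fresh) * 100
rate_used = 17.9, rate_fresh = 37.5
= (17.9 / 37.5) * 100
= 0.4773 * 100 = 47.73

47.73 %


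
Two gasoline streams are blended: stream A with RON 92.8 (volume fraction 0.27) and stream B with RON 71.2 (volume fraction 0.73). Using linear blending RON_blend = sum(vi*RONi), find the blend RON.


Linear blending: RON_blend = sum(vi * RONi)
Contribution 1: 0.27 * 92.8 = 25.056
Contribution 2: 0.73 * 71.2 = 51.976
RON_blend = 25.056 + 51.976 = 77.032

77.032


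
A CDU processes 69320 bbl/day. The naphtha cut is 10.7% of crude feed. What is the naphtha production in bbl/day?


Crude throughput = 69320 bbl/day
Fraction yield = 10.7%
yield = throughput * fraction / 100
yield = 69320 * 10.7 / 100 = 7417.24

7417.24 bbl/day


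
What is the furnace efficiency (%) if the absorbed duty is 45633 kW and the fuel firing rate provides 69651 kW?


Furnace efficiency = Q_absorbed / Q_fuel * 100
= 45633 / 69651 * 100 = 65.52

65.52 %


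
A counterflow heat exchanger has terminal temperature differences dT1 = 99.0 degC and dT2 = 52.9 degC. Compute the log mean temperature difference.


LMTD = (dT1 - dT2) / ln(dT1/dT2)
= (99.0 - 52.9) / ln(99.0 / 52.9) = 46.1 / 0.626717 = 73.56

73.56 degC


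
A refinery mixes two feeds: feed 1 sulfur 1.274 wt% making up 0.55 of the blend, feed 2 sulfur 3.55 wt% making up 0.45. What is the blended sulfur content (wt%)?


Linear sulfur blending: S_blend = x1*S1 + x2*S2
Contribution 1: 0.55 * 1.274 = 0.7007 wt%
Contribution 2: 0.45 * 3.55 = 1.5975 wt%
S_blend = 0.7007 + 1.5975 = 2.2982

2.2982 wt%


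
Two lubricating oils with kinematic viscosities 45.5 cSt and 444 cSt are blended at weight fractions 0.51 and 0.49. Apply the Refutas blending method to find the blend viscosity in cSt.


Refutas method: VBN_i = 14.534*ln(ln(visc_i + 0.8)) + 10.975, blended linearly by mass fraction; since VBN is linear in VBI_i = ln(ln(visc_i + 0.8)) and the fractions sum to 1, blend VBI directly: visc = exp(exp(VBI_blend)) - 0.8
VBI_1 = ln(ln(45.5 + 0.8)) = 1.34421
VBI_2 = ln(ln(444 + 0.8)) = 1.8079
VBI_blend = 0.51 * 1.34421 + 0.49 * 1.8079 = 1.57142
visc_blend = exp(exp(1.57142)) - 0.8 = 122.4

122.4 cSt


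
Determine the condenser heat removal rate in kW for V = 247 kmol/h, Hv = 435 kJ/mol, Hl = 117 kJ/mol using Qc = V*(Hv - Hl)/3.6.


Qc = 247 * (435 - 117) / 3.6 = 247 * 318 / 3.6 = 21820

21820 kW


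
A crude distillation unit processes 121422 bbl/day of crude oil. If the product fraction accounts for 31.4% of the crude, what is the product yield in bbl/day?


Crude throughput = 121422 bbl/day
Fraction yield = 31.4%
yield = throughput * fraction / 100
yield = 121422 * 31.4 / 100 = 38126.508

38126.508 bbl/day


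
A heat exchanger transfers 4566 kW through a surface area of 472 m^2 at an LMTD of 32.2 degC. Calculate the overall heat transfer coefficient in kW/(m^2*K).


From Q = U*A*LMTD, U = Q / (A * LMTD)
U = 4566 / (472 * 32.2) = 4566 / 15198.4 = 0.3004

0.3004 kW/(m^2*K)


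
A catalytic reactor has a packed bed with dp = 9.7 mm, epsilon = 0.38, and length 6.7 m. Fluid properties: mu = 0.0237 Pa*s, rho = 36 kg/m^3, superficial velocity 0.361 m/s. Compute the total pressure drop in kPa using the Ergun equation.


dp = 9.7 mm = 0.0097 m
Viscous term = 150*0.0237*0.361*(1-0.38)^2 / (0.0097^2*0.38^3) = 95551.2
Inertial term = 1.75*36*0.361^2*(1-0.38) / (0.0097*0.38^3) = 9563.66
dP/L = 95551.2 + 9563.66 = 105115 Pa/m
dP = 105115 * 6.7 / 1000 = 704.3 kPa

704.3 kPa


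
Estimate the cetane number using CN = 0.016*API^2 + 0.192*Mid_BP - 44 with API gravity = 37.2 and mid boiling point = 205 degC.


CN = 0.016 * 37.2^2 + 0.192 * 205 - 44
CN = 22.14144 + 39.36 - 44 = 17.50144

17.50144


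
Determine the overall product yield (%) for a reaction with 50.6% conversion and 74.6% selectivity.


Overall yield = conversion (%) * selectivity (%) / 100
Conversion = 50.6%, Selectivity = 74.6%
Y = 50.6 * 74.6 / 100
= 37.7476 %

37.7476 %


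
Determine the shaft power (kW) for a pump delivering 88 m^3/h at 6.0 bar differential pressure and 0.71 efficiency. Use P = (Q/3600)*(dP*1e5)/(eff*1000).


Q = 88 / 3600 = 0.0244444 m^3/s
P = 0.0244444 * (6.0 * 1e5) / 0.71 / 1000 = 20.66

20.66 kW


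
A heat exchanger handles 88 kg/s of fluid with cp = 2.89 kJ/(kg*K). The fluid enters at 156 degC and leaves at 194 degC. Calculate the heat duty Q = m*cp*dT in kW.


Q = m_dot * cp * delta_T
delta_T = 194 - 156 = 38 K
Q = 88 * 2.89 * 38
= 254.32 * 38
= 9664.16 kW

9664.16 kW


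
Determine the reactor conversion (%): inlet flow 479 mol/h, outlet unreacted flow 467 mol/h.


X = (F_in - F_out) / F_in * 100
Moles reacted = 479 - 467 = 12
X = 12 / 479 * 100
= 0.02505 * 100
= 2.505 %

2.505 %


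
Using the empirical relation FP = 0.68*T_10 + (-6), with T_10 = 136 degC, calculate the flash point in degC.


FP = 0.68 * 136 + (-6) = 86.48

86.48 degC


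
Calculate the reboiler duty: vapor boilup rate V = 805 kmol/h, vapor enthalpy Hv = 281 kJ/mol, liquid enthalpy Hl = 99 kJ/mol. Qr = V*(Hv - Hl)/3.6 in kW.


Qr = 805 * (281 - 99) / 3.6 = 805 * 182 / 3.6 = 40700

40700 kW


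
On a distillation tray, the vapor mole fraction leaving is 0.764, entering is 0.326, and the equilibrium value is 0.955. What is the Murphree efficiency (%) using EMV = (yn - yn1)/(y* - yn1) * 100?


Murphree vapor efficiency: EMV = (y_n - y_(n-1)) / (y*_n - y_(n-1)) * 100
EMV = (0.764 - 0.326) / (0.955 - 0.326) * 100 = 0.438 / 0.629 * 100 = 69.63

69.63 %


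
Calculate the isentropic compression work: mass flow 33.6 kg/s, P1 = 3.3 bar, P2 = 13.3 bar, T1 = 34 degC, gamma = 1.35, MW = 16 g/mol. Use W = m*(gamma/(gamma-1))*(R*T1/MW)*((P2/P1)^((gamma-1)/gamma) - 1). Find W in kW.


Isentropic work: W = m*(gamma/(gamma-1))*(R*T1/MW)*((P2/P1)^((gamma-1)/gamma) - 1)
T1 = 34 + 273.15 = 307.15 K
Pressure ratio = 13.3 / 3.3 = 4.0303
Exponent = (1.35 - 1)/1.35 = 0.259259
(P2/P1)^exp - 1 = 4.0303^0.259259 - 1 = 0.435288
W = 33.6 * 1.35 / 0.35 * 8.314 * 307.15 / 16 * 0.435288 = 9004

9004 kW


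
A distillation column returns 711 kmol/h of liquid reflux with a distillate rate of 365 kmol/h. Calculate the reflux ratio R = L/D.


Reflux ratio definition: R = L / D (liquid returned / distillate withdrawn)
L = 711 kmol/h, D = 365 kmol/h
R = 711 / 365 = 1.948

1.948


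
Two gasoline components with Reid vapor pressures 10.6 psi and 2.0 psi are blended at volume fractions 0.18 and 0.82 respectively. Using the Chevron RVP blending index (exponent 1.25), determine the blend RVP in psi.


Chevron index: RVP_blend = (sum xi*RVPi^1.25)^(1/1.25)
RVP^1.25 terms: 0.18 * 10.6^1.25 + 0.82 * 2.0^1.25 = 5.39304
RVP_blend = 5.39304^(1/1.25) = 3.850

3.850 psi


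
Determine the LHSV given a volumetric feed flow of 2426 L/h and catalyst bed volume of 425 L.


LHSV = volumetric feed rate / catalyst volume
= 2426 L/h / 425 L
= 5.708 h^-1

5.708 h^-1


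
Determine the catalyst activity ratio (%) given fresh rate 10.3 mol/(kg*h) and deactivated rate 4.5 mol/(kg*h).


Activity (%) = (rate_used / rate_fresh) * 100
rate_used = 4.5, rate_fresh = 10.3
= (4.5 / 10.3) * 100
= 0.4369 * 100 = 43.69

43.69 %


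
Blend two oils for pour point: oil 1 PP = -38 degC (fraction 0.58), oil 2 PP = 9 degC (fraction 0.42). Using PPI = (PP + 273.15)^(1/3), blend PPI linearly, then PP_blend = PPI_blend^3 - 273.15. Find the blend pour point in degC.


PPI_1 = (-38 + 273.15)^(1/3) = 6.172318
PPI_2 = (9 + 273.15)^(1/3) = 6.558835
PPI_blend = 0.58 * 6.172318 + 0.42 * 6.558835 = 6.334655
PP_blend = 6.334655^3 - 273.15 = 254.1961 - 273.15 = -18.95

-18.95 degC


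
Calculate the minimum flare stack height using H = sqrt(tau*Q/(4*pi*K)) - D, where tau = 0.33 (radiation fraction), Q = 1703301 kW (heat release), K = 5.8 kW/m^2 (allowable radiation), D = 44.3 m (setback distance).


tau*Q/(4*pi*K) = 0.33 * 1703301 / (4 * pi * 5.8) = 7712.01
sqrt(7712.01) = 87.8181
H = 87.8181 - 44.3 = 43.52

43.52 m


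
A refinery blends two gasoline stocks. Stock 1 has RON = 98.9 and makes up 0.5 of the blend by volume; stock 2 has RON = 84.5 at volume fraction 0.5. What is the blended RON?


Linear blending: RON_blend = sum(vi * RONi)
Contribution 1: 0.5 * 98.9 = 49.45
Contribution 2: 0.5 * 84.5 = 42.25
RON_blend = 49.45 + 42.25 = 91.7

91.7


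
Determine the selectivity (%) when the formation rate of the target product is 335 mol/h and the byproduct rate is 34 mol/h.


Selectivity = desired / (desired + undesired) * 100
Total products = 335 + 34 = 369 mol/h
S = 335 / 369 * 100
= 0.9079 * 100
= 90.79 %

90.79 %


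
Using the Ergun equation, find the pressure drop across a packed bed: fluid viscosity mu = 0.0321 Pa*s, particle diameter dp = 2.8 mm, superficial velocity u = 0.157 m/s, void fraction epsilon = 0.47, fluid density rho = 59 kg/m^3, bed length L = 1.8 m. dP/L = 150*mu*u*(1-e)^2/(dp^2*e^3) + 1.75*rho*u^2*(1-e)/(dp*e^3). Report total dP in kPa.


dp = 2.8 mm = 0.0028 m
Viscous term = 150*0.0321*0.157*(1-0.47)^2 / (0.0028^2*0.47^3) = 260878
Inertial term = 1.75*59*0.157^2*(1-0.47) / (0.0028*0.47^3) = 4639.95
dP/L = 260878 + 4639.95 = 265518 Pa/m
dP = 265518 * 1.8 / 1000 = 477.9 kPa

477.9 kPa


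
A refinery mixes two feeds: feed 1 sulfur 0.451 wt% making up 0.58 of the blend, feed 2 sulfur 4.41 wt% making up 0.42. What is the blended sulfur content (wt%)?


Linear sulfur blending: S_blend = x1*S1 + x2*S2
Contribution 1: 0.58 * 0.451 = 0.26158 wt%
Contribution 2: 0.42 * 4.41 = 1.8522 wt%
S_blend = 0.26158 + 1.8522 = 2.11378

2.11378 wt%


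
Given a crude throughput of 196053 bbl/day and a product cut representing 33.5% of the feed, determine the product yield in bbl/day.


Crude throughput = 196053 bbl/day
Fraction yield = 33.5%
yield = throughput * fraction / 100
yield = 196053 * 33.5 / 100 = 65677.755

65677.755 bbl/day


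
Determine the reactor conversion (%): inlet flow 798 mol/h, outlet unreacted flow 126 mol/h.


X = (F_in - F_out) / F_in * 100
Moles reacted = 798 - 126 = 672
X = 672 / 798 * 100
= 0.8421 * 100
= 84.21 %

84.21 %


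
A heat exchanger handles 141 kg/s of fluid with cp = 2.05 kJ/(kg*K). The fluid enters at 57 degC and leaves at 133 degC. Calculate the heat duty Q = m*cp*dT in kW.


Q = m_dot * cp * delta_T
delta_T = 133 - 57 = 76 K
Q = 141 * 2.05 * 76
= 289.05 * 76
= 21967.8 kW

21967.8 kW


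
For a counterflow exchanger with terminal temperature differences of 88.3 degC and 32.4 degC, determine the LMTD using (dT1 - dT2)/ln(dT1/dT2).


LMTD = (dT1 - dT2) / ln(dT1/dT2)
= (88.3 - 32.4) / ln(88.3 / 32.4) = 55.9 / 1.00258 = 55.76

55.76 degC


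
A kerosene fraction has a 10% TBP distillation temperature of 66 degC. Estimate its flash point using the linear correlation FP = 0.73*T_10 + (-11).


FP = 0.73 * 66 + (-11) = 37.18

37.18 degC


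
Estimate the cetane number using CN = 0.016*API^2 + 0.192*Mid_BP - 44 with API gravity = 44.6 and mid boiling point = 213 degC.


CN = 0.016 * 44.6^2 + 0.192 * 213 - 44
CN = 31.82656 + 40.896 - 44 = 28.72256

28.72256


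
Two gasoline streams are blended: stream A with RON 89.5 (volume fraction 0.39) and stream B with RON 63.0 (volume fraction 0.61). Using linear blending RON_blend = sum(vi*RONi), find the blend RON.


Linear blending: RON_blend = sum(vi * RONi)
Contribution 1: 0.39 * 89.5 = 34.905
Contribution 2: 0.61 * 63.0 = 38.43
RON_blend = 34.905 + 38.43 = 73.335

73.335


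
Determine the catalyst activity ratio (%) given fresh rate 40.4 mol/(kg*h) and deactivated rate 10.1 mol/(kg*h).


Activity (%) = (rate_used / rate_fresh) * 100
rate_used = 10.1, rate_fresh = 40.4
= (10.1 / 40.4) * 100
= 0.2500 * 100 = 25.00

25.00 %


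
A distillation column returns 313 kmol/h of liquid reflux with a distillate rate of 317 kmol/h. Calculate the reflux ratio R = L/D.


Reflux ratio definition: R = L / D (liquid returned / distillate withdrawn)
L = 313 kmol/h, D = 317 kmol/h
R = 313 / 317 = 0.9874

0.9874


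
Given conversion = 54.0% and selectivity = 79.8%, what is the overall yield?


Overall yield = conversion (%) * selectivity (%) / 100
Conversion = 54.0%, Selectivity = 79.8%
Y = 54.0 * 79.8 / 100
= 43.092 %

43.092 %


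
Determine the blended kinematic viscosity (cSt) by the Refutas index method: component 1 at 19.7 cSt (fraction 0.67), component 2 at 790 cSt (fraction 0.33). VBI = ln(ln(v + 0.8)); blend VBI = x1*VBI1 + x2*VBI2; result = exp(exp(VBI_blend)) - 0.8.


Refutas method: VBN_i = 14.534*ln(ln(visc_i + 0.8)) + 10.975, blended linearly by mass fraction; since VBN is linear in VBI_i = ln(ln(visc_i + 0.8)) and the fractions sum to 1, blend VBI directly: visc = exp(exp(VBI_blend)) - 0.8
VBI_1 = ln(ln(19.7 + 0.8)) = 1.1054
VBI_2 = ln(ln(790 + 0.8)) = 1.89808
VBI_blend = 0.67 * 1.1054 + 0.33 * 1.89808 = 1.36698
visc_blend = exp(exp(1.36698)) - 0.8 = 49.78

49.78 cSt


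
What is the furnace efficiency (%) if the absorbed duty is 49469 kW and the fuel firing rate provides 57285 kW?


Furnace efficiency = Q_absorbed / Q_fuel * 100
= 49469 / 57285 * 100 = 86.36

86.36 %


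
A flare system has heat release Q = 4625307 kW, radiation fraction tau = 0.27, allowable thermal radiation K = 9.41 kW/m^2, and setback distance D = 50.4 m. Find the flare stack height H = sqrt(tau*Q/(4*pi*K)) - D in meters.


tau*Q/(4*pi*K) = 0.27 * 4625307 / (4 * pi * 9.41) = 10561
sqrt(10561) = 102.767
H = 102.767 - 50.4 = 52.37

52.37 m


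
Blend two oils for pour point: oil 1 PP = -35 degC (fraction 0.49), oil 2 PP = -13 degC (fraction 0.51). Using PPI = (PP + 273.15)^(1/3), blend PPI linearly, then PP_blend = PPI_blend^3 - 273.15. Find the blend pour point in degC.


PPI_1 = (-35 + 273.15)^(1/3) = 6.198456
PPI_2 = (-13 + 273.15)^(1/3) = 6.383731
PPI_blend = 0.49 * 6.198456 + 0.51 * 6.383731 = 6.292946
PP_blend = 6.292946^3 - 273.15 = 249.208 - 273.15 = -23.94

-23.94 degC


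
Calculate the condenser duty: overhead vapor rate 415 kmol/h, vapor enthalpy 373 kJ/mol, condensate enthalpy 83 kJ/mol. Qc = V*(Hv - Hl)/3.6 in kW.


Qc = 415 * (373 - 83) / 3.6 = 415 * 290 / 3.6 = 33430

33430 kW


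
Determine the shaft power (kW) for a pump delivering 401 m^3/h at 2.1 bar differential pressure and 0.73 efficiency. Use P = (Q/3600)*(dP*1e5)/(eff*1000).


Q = 401 / 3600 = 0.111389 m^3/s
P = 0.111389 * (2.1 * 1e5) / 0.73 / 1000 = 32.04

32.04 kW


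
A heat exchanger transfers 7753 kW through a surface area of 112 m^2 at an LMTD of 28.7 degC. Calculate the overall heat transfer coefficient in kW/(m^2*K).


From Q = U*A*LMTD, U = Q / (A * LMTD)
U = 7753 / (112 * 28.7) = 7753 / 3214.4 = 2.412

2.412 kW/(m^2*K)


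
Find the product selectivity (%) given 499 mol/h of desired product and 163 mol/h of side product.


Selectivity = desired / (desired + undesired) * 100
Total products = 499 + 163 = 662 mol/h
S = 499 / 662 * 100
= 0.7538 * 100
= 75.38 %

75.38 %


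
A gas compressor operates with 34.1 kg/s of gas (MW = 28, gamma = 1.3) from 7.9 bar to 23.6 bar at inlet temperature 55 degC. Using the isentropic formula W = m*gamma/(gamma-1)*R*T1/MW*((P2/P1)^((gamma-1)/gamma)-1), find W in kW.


Isentropic work: W = m*(gamma/(gamma-1))*(R*T1/MW)*((P2/P1)^((gamma-1)/gamma) - 1)
T1 = 55 + 273.15 = 328.15 K
Pressure ratio = 23.6 / 7.9 = 2.98734
Exponent = (1.3 - 1)/1.3 = 0.230769
(P2/P1)^exp - 1 = 2.98734^0.230769 - 1 = 0.287304
W = 34.1 * 1.3 / 0.3 * 8.314 * 328.15 / 28 * 0.287304 = 4137

4137 kW


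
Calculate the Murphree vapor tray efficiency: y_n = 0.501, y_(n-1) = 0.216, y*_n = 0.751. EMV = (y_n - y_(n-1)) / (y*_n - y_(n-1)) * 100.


Murphree vapor efficiency: EMV = (y_n - y_(n-1)) / (y*_n - y_(n-1)) * 100
EMV = (0.501 - 0.216) / (0.751 - 0.216) * 100 = 0.285 / 0.535 * 100 = 53.27

53.27 %


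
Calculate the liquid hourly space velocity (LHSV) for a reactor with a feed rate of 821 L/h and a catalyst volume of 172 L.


LHSV = volumetric feed rate / catalyst volume
= 821 L/h / 172 L
= 4.773 h^-1

4.773 h^-1


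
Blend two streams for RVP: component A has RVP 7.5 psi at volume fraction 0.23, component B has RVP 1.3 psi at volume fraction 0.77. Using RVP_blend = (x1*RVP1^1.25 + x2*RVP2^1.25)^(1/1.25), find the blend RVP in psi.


Chevron index: RVP_blend = (sum xi*RVPi^1.25)^(1/1.25)
RVP^1.25 terms: 0.23 * 7.5^1.25 + 0.77 * 1.3^1.25 = 3.92352
RVP_blend = 3.92352^(1/1.25) = 2.985

2.985 psi


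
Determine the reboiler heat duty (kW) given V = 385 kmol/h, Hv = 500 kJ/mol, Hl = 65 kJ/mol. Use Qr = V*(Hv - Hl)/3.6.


Qr = 385 * (500 - 65) / 3.6 = 385 * 435 / 3.6 = 46520

46520 kW


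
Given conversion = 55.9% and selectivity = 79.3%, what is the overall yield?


Overall yield = conversion (%) * selectivity (%) / 100
Conversion = 55.9%, Selectivity = 79.3%
Y = 55.9 * 79.3 / 100
= 44.3287 %

44.3287 %


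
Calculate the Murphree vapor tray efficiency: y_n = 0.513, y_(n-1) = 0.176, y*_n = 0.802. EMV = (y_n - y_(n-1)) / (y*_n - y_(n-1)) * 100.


Murphree vapor efficiency: EMV = (y_n - y_(n-1)) / (y*_n - y_(n-1)) * 100
EMV = (0.513 - 0.176) / (0.802 - 0.176) * 100 = 0.337 / 0.626 * 100 = 53.83

53.83 %


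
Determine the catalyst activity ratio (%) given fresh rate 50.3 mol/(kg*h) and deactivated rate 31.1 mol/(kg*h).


Activity (%) = (rate_used / rate_fresh) * 100
rate_used = 31.1, rate_fresh = 50.3
= (31.1 / 50.3) * 100
= 0.6183 * 100 = 61.83

61.83 %


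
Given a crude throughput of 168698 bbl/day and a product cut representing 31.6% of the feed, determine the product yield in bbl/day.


Crude throughput = 168698 bbl/day
Fraction yield = 31.6%
yield = throughput * fraction / 100
yield = 168698 * 31.6 / 100 = 53308.568

53308.568 bbl/day


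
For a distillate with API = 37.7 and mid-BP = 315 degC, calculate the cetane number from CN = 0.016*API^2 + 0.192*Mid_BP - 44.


CN = 0.016 * 37.7^2 + 0.192 * 315 - 44
CN = 22.74064 + 60.48 - 44 = 39.22064

39.22064


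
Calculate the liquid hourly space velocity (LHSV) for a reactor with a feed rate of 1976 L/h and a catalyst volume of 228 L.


LHSV = volumetric feed rate / catalyst volume
= 1976 L/h / 228 L
= 8.667 h^-1

8.667 h^-1


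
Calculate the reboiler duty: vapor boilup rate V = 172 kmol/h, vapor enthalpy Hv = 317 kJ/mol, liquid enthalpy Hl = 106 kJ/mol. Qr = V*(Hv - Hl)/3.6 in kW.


Qr = 172 * (317 - 106) / 3.6 = 172 * 211 / 3.6 = 10080

10080 kW


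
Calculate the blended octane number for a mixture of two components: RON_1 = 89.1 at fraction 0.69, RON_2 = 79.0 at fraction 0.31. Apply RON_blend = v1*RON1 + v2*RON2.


Linear blending: RON_blend = sum(vi * RONi)
Contribution 1: 0.69 * 89.1 = 61.479
Contribution 2: 0.31 * 79.0 = 24.49
RON_blend = 61.479 + 24.49 = 85.969

85.969


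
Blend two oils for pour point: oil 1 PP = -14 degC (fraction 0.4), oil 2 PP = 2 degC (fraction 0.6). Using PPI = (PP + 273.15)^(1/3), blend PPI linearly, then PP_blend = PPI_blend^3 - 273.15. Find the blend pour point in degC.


PPI_1 = (-14 + 273.15)^(1/3) = 6.375541
PPI_2 = (2 + 273.15)^(1/3) = 6.504139
PPI_blend = 0.4 * 6.375541 + 0.6 * 6.504139 = 6.4527
PP_blend = 6.4527^3 - 273.15 = 268.6732 - 273.15 = -4.48

-4.48 degC


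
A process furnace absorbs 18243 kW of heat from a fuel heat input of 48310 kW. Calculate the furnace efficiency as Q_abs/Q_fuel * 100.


Furnace efficiency = Q_absorbed / Q_fuel * 100
= 18243 / 48310 * 100 = 37.76

37.76 %


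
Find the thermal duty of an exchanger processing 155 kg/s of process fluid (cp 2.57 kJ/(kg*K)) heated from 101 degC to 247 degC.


Q = m_dot * cp * delta_T
delta_T = 247 - 101 = 146 K
Q = 155 * 2.57 * 146
= 398.35 * 146
= 58159.1 kW

58159.1 kW


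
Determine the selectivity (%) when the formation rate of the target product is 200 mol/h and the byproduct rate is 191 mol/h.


Selectivity = desired / (desired + undesired) * 100
Total products = 200 + 191 = 391 mol/h
S = 200 / 391 * 100
= 0.5115 * 100
= 51.15 %

51.15 %


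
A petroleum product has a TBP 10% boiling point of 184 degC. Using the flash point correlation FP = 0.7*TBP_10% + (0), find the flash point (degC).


FP = 0.7 * 184 + (0) = 128.8

128.8 degC


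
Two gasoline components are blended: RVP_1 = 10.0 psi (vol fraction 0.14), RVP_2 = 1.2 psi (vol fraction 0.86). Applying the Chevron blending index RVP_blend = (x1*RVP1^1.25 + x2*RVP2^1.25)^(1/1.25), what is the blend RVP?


Chevron index: RVP_blend = (sum xi*RVPi^1.25)^(1/1.25)
RVP^1.25 terms: 0.14 * 10.0^1.25 + 0.86 * 1.2^1.25 = 3.56972
RVP_blend = 3.56972^(1/1.25) = 2.768

2.768 psi


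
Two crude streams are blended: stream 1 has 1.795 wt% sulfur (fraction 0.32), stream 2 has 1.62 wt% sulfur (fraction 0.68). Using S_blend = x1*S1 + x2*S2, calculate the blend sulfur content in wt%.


Linear sulfur blending: S_blend = x1*S1 + x2*S2
Contribution 1: 0.32 * 1.795 = 0.5744 wt%
Contribution 2: 0.68 * 1.62 = 1.1016 wt%
S_blend = 0.5744 + 1.1016 = 1.676

1.676 wt%


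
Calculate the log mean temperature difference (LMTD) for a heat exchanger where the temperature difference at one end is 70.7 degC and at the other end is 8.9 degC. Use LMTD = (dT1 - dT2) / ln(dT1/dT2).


LMTD = (dT1 - dT2) / ln(dT1/dT2)
= (70.7 - 8.9) / ln(70.7 / 8.9) = 61.8 / 2.07239 = 29.82

29.82 degC


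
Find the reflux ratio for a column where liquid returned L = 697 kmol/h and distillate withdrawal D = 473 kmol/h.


Reflux ratio definition: R = L / D (liquid returned / distillate withdrawn)
L = 697 kmol/h, D = 473 kmol/h
R = 697 / 473 = 1.474

1.474


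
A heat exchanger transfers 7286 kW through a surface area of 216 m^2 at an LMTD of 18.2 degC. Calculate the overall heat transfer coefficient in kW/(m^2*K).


From Q = U*A*LMTD, U = Q / (A * LMTD)
U = 7286 / (216 * 18.2) = 7286 / 3931.2 = 1.853

1.853 kW/(m^2*K)


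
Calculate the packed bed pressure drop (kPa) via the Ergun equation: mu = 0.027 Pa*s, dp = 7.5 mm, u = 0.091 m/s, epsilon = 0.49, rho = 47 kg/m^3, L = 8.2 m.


dp = 7.5 mm = 0.0075 m
Viscous term = 150*0.027*0.091*(1-0.49)^2 / (0.0075^2*0.49^3) = 14485.3
Inertial term = 1.75*47*0.091^2*(1-0.49) / (0.0075*0.49^3) = 393.676
dP/L = 14485.3 + 393.676 = 14879 Pa/m
dP = 14879 * 8.2 / 1000 = 122.0 kPa

122.0 kPa


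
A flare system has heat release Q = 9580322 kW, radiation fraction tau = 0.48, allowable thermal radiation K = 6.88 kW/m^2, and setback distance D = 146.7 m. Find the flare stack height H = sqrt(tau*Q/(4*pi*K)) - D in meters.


tau*Q/(4*pi*K) = 0.48 * 9580322 / (4 * pi * 6.88) = 53189.1
sqrt(53189.1) = 230.628
H = 230.628 - 146.7 = 83.93

83.93 m


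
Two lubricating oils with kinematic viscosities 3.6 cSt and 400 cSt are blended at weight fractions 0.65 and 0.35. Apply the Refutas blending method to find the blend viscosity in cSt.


Refutas method: VBN_i = 14.534*ln(ln(visc_i + 0.8)) + 10.975, blended linearly by mass fraction; since VBN is linear in VBI_i = ln(ln(visc_i + 0.8)) and the fractions sum to 1, blend VBI directly: visc = exp(exp(VBI_blend)) - 0.8
VBI_1 = ln(ln(3.6 + 0.8)) = 0.393126
VBI_2 = ln(ln(400 + 0.8)) = 1.79067
VBI_blend = 0.65 * 0.393126 + 0.35 * 1.79067 = 0.882266
visc_blend = exp(exp(0.882266)) - 0.8 = 10.41

10.41 cSt


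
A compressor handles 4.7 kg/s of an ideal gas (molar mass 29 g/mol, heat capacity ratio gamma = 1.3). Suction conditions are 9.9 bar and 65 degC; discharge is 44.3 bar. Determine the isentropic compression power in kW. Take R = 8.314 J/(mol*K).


Isentropic work: W = m*(gamma/(gamma-1))*(R*T1/MW)*((P2/P1)^((gamma-1)/gamma) - 1)
T1 = 65 + 273.15 = 338.15 K
Pressure ratio = 44.3 / 9.9 = 4.47475
Exponent = (1.3 - 1)/1.3 = 0.230769
(P2/P1)^exp - 1 = 4.47475^0.230769 - 1 = 0.413114
W = 4.7 * 1.3 / 0.3 * 8.314 * 338.15 / 29 * 0.413114 = 815.7

815.7 kW


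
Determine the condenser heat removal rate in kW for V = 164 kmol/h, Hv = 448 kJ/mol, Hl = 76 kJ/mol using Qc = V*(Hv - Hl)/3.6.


Qc = 164 * (448 - 76) / 3.6 = 164 * 372 / 3.6 = 16950

16950 kW


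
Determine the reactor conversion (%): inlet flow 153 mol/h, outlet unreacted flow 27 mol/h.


X = (F_in - F_out) / F_in * 100
Moles reacted = 153 - 27 = 126
X = 126 / 153 * 100
= 0.8235 * 100
= 82.35 %

82.35 %


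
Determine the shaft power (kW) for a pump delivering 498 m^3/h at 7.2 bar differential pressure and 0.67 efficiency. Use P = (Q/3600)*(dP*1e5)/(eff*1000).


Q = 498 / 3600 = 0.138333 m^3/s
P = 0.138333 * (7.2 * 1e5) / 0.67 / 1000 = 148.7

148.7 kW


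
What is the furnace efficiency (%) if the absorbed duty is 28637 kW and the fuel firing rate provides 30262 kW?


Furnace efficiency = Q_absorbed / Q_fuel * 100
= 28637 / 30262 * 100 = 94.63

94.63 %


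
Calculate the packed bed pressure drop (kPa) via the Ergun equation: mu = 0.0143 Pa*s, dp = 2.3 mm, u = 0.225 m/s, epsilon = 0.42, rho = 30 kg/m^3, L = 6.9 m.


dp = 2.3 mm = 0.0023 m
Viscous term = 150*0.0143*0.225*(1-0.42)^2 / (0.0023^2*0.42^3) = 414250
Inertial term = 1.75*30*0.225^2*(1-0.42) / (0.0023*0.42^3) = 9046.42
dP/L = 414250 + 9046.42 = 423296 Pa/m
dP = 423296 * 6.9 / 1000 = 2921 kPa

2921 kPa


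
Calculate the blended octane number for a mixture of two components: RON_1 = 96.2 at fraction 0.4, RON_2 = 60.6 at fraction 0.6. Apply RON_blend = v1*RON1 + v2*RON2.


Linear blending: RON_blend = sum(vi * RONi)
Contribution 1: 0.4 * 96.2 = 38.48
Contribution 2: 0.6 * 60.6 = 36.36
RON_blend = 38.48 + 36.36 = 74.84

74.84


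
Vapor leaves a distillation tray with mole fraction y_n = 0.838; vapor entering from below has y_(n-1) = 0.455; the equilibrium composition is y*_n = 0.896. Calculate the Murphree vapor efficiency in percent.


Murphree vapor efficiency: EMV = (y_n - y_(n-1)) / (y*_n - y_(n-1)) * 100
EMV = (0.838 - 0.455) / (0.896 - 0.455) * 100 = 0.383 / 0.441 * 100 = 86.85

86.85 %


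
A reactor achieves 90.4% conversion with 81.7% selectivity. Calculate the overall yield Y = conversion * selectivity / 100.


Overall yield = conversion (%) * selectivity (%) / 100
Conversion = 90.4%, Selectivity = 81.7%
Y = 90.4 * 81.7 / 100
= 73.8568 %

73.8568 %


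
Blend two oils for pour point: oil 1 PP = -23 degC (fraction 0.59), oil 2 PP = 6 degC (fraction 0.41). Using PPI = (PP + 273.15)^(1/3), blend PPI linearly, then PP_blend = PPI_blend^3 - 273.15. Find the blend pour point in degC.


PPI_1 = (-23 + 273.15)^(1/3) = 6.300865
PPI_2 = (6 + 273.15)^(1/3) = 6.535506
PPI_blend = 0.59 * 6.300865 + 0.41 * 6.535506 = 6.397068
PP_blend = 6.397068^3 - 273.15 = 261.7839 - 273.15 = -11.37

-11.37 degC


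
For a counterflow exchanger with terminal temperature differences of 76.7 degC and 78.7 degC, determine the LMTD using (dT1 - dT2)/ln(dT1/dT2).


LMTD = (dT1 - dT2) / ln(dT1/dT2)
= (76.7 - 78.7) / ln(76.7 / 78.7) = -2 / -0.0257414 = 77.70

77.70 degC


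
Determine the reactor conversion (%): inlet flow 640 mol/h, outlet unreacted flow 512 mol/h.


X = (F_in - F_out) / F_in * 100
Moles reacted = 640 - 512 = 128
X = 128 / 640 * 100
= 0.2000 * 100
= 20.00 %

20.00 %


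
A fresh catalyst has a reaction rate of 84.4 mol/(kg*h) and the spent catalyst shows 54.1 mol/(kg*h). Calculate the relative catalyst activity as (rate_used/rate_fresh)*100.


Activity (%) = (rate_used / rate_fresh) * 100
rate_used = 54.1, rate_fresh = 84.4
= (54.1 / 84.4) * 100
= 0.6410 * 100 = 64.10

64.10 %


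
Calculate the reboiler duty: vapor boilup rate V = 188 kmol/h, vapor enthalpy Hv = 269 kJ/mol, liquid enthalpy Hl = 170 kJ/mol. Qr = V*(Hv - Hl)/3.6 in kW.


Qr = 188 * (269 - 170) / 3.6 = 188 * 99 / 3.6 = 5170

5170 kW


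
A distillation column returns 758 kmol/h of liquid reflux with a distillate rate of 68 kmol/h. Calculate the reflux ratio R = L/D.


Reflux ratio definition: R = L / D (liquid returned / distillate withdrawn)
L = 758 kmol/h, D = 68 kmol/h
R = 758 / 68 = 11.15

11.15


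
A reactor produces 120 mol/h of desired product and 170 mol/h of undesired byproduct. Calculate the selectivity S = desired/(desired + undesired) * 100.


Selectivity = desired / (desired + undesired) * 100
Total products = 120 + 170 = 290 mol/h
S = 120 / 290 * 100
= 0.4138 * 100
= 41.38 %

41.38 %


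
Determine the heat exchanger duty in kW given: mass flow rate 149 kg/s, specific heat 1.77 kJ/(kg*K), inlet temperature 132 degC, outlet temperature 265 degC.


Q = m_dot * cp * delta_T
delta_T = 265 - 132 = 133 K
Q = 149 * 1.77 * 133
= 263.73 * 133
= 35076.09 kW

35076.09 kW


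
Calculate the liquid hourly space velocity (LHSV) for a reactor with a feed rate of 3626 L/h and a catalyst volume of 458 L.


LHSV = volumetric feed rate / catalyst volume
= 3626 L/h / 458 L
= 7.917 h^-1

7.917 h^-1


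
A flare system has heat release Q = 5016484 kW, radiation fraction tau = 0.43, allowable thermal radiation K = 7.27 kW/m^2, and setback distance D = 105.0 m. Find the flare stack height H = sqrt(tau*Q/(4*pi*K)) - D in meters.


tau*Q/(4*pi*K) = 0.43 * 5016484 / (4 * pi * 7.27) = 23611.5
sqrt(23611.5) = 153.66
H = 153.66 - 105.0 = 48.66

48.66 m


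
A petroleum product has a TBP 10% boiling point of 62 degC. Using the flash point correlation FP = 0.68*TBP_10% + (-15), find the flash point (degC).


FP = 0.68 * 62 + (-15) = 27.16

27.16 degC


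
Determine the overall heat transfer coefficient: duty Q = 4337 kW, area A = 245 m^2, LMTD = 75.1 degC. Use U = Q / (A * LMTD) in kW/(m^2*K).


From Q = U*A*LMTD, U = Q / (A * LMTD)
U = 4337 / (245 * 75.1) = 4337 / 18399.5 = 0.2357

0.2357 kW/(m^2*K)


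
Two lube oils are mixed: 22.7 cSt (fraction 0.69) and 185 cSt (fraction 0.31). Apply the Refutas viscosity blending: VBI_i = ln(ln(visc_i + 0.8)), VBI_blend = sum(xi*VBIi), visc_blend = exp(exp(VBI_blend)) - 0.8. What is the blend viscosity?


Refutas method: VBN_i = 14.534*ln(ln(visc_i + 0.8)) + 10.975, blended linearly by mass fraction; since VBN is linear in VBI_i = ln(ln(visc_i + 0.8)) and the fractions sum to 1, blend VBI directly: visc = exp(exp(VBI_blend)) - 0.8
VBI_1 = ln(ln(22.7 + 0.8)) = 1.14962
VBI_2 = ln(ln(185 + 0.8)) = 1.65339
VBI_blend = 0.69 * 1.14962 + 0.31 * 1.65339 = 1.30579
visc_blend = exp(exp(1.30579)) - 0.8 = 39.27

39.27 cSt


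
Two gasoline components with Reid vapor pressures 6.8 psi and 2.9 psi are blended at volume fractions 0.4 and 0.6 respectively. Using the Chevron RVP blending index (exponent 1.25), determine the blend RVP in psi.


Chevron index: RVP_blend = (sum xi*RVPi^1.25)^(1/1.25)
RVP^1.25 terms: 0.4 * 6.8^1.25 + 0.6 * 2.9^1.25 = 6.66298
RVP_blend = 6.66298^(1/1.25) = 4.560

4.560 psi


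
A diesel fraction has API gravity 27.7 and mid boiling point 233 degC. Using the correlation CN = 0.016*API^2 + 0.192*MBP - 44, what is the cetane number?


CN = 0.016 * 27.7^2 + 0.192 * 233 - 44
CN = 12.27664 + 44.736 - 44 = 13.01264

13.01264


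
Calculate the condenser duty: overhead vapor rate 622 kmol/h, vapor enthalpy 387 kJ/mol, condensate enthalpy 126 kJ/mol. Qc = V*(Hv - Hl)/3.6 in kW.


Qc = 622 * (387 - 126) / 3.6 = 622 * 261 / 3.6 = 45100

45100 kW


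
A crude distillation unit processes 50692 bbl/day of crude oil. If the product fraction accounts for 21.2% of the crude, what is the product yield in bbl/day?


Crude throughput = 50692 bbl/day
Fraction yield = 21.2%
yield = throughput * fraction / 100
yield = 50692 * 21.2 / 100 = 10746.704

10746.704 bbl/day


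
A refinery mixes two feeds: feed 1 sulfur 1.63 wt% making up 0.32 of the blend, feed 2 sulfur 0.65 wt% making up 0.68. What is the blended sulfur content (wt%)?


Linear sulfur blending: S_blend = x1*S1 + x2*S2
Contribution 1: 0.32 * 1.63 = 0.5216 wt%
Contribution 2: 0.68 * 0.65 = 0.442 wt%
S_blend = 0.5216 + 0.442 = 0.9636

0.9636 wt%


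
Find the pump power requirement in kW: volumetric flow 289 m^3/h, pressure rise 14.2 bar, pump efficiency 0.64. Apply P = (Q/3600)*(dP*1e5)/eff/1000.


Q = 289 / 3600 = 0.0802778 m^3/s
P = 0.0802778 * (14.2 * 1e5) / 0.64 / 1000 = 178.1

178.1 kW


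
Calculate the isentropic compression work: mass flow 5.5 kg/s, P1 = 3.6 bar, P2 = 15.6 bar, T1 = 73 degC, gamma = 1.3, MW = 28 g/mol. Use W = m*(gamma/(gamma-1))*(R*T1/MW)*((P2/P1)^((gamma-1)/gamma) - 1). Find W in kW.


Isentropic work: W = m*(gamma/(gamma-1))*(R*T1/MW)*((P2/P1)^((gamma-1)/gamma) - 1)
T1 = 73 + 273.15 = 346.15 K
Pressure ratio = 15.6 / 3.6 = 4.33333
Exponent = (1.3 - 1)/1.3 = 0.230769
(P2/P1)^exp - 1 = 4.33333^0.230769 - 1 = 0.40268
W = 5.5 * 1.3 / 0.3 * 8.314 * 346.15 / 28 * 0.40268 = 986.4

986.4 kW


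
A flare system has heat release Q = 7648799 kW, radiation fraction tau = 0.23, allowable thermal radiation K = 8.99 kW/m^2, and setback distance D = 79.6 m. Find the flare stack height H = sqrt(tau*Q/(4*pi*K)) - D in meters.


tau*Q/(4*pi*K) = 0.23 * 7648799 / (4 * pi * 8.99) = 15572.3
sqrt(15572.3) = 124.789
H = 124.789 - 79.6 = 45.19

45.19 m


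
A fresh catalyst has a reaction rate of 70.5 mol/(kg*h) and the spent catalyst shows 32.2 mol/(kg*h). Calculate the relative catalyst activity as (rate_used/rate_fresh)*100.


Activity (%) = (rate_used / rate_fresh) * 100
rate_used = 32.2, rate_fresh = 70.5
= (32.2 / 70.5) * 100
= 0.4567 * 100 = 45.67

45.67 %
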